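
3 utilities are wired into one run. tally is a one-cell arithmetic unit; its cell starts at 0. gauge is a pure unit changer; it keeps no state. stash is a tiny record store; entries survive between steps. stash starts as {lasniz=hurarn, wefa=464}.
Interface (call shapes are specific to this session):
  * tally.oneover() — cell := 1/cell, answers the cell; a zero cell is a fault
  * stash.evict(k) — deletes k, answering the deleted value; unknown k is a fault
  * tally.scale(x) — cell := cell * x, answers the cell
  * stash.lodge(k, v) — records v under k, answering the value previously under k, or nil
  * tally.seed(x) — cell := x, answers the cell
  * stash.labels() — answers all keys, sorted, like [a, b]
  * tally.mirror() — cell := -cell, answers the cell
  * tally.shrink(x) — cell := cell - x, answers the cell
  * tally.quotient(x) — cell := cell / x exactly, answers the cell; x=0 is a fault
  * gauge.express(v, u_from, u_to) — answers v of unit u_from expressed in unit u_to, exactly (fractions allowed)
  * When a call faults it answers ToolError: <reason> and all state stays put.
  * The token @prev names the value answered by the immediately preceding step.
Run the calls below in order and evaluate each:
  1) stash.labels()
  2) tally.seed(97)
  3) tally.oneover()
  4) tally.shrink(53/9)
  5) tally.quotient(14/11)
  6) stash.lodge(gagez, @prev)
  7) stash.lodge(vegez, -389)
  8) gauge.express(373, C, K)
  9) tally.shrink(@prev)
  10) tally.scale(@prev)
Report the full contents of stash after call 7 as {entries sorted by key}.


Answer: {gagez=-28226/6111, lasniz=hurarn, vegez=-389, wefa=464}

Derivation:
// stash.labels() == [lasniz, wefa]
// tally.seed(x='97') == 97
// tally.oneover() == 1/97
// tally.shrink(x='53/9') == -5132/873
// tally.quotient(x='14/11') == -28226/6111
// stash.lodge(k='gagez', v='@prev') == nil
// stash.lodge(k='vegez', v='-389') == nil
// gauge.express(v='373', u_from='C', u_to='K') == 12923/20
// tally.shrink(x='@prev') == -79536973/122220
// tally.scale(x='@prev') == 6326130074002729/14937728400


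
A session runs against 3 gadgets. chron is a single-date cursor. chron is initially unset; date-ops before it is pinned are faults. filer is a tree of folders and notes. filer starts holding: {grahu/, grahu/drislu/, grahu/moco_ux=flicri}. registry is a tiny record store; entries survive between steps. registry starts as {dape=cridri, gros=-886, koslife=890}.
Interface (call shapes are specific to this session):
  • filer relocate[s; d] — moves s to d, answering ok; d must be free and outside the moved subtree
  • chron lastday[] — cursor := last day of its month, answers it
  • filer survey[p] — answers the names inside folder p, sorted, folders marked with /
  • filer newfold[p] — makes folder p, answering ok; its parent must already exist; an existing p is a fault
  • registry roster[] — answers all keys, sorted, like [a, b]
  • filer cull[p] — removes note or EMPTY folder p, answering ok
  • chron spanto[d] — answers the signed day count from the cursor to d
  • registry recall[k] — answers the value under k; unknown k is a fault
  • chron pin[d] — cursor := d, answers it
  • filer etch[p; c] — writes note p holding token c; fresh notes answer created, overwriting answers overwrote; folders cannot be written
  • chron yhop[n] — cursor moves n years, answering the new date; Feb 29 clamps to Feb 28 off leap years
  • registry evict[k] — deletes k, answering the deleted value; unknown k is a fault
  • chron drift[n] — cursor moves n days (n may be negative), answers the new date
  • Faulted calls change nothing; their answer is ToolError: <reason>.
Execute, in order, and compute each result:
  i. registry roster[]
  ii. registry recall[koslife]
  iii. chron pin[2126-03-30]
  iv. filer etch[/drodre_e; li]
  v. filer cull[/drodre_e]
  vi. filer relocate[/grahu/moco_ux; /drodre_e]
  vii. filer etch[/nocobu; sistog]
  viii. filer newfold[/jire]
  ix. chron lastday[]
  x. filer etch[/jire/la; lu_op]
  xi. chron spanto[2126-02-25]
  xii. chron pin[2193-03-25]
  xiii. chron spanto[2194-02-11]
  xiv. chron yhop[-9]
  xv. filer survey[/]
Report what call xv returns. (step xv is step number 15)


CALL registry roster[]
RET  [dape, gros, koslife]
CALL registry recall[k: koslife]
RET  890
CALL chron pin[d: 2126-03-30]
RET  2126-03-30
CALL filer etch[p: /drodre_e; c: li]
RET  created
CALL filer cull[p: /drodre_e]
RET  ok
CALL filer relocate[s: /grahu/moco_ux; d: /drodre_e]
RET  ok
CALL filer etch[p: /nocobu; c: sistog]
RET  created
CALL filer newfold[p: /jire]
RET  ok
CALL chron lastday[]
RET  2126-03-31
CALL filer etch[p: /jire/la; c: lu_op]
RET  created
CALL chron spanto[d: 2126-02-25]
RET  -34
CALL chron pin[d: 2193-03-25]
RET  2193-03-25
CALL chron spanto[d: 2194-02-11]
RET  323
CALL chron yhop[n: -9]
RET  2184-03-25
CALL filer survey[p: /]
RET  [drodre_e, grahu/, jire/, nocobu]

Answer: [drodre_e, grahu/, jire/, nocobu]


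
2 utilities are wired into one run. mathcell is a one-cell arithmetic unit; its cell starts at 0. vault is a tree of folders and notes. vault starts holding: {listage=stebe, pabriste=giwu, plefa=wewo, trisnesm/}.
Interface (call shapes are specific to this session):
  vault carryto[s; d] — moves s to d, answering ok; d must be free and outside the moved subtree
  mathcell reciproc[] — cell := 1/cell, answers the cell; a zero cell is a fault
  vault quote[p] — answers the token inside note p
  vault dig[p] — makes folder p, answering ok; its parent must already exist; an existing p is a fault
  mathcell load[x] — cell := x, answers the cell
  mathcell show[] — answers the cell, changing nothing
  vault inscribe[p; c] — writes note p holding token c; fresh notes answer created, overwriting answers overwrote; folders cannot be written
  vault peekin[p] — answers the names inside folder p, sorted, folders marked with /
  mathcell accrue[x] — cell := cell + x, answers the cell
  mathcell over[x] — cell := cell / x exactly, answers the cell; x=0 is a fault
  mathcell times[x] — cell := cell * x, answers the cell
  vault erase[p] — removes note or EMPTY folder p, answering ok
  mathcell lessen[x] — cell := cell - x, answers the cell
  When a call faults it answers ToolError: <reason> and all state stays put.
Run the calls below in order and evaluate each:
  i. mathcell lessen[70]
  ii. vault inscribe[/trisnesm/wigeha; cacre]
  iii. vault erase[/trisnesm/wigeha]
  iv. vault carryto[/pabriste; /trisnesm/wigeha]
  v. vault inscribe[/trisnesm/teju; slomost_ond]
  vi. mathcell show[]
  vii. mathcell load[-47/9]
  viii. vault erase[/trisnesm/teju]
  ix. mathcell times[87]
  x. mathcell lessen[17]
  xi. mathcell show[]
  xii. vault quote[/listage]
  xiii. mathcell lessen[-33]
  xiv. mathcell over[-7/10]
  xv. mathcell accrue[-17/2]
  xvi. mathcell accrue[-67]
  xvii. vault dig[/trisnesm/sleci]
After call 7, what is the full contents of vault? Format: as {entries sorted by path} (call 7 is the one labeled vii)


Answer: {listage=stebe, plefa=wewo, trisnesm/, trisnesm/teju=slomost_ond, trisnesm/wigeha=giwu}

Derivation:
;; 1. mathcell lessen(x=70) ~> -70
;; 2. vault inscribe(p=/trisnesm/wigeha, c=cacre) ~> created
;; 3. vault erase(p=/trisnesm/wigeha) ~> ok
;; 4. vault carryto(s=/pabriste, d=/trisnesm/wigeha) ~> ok
;; 5. vault inscribe(p=/trisnesm/teju, c=slomost_ond) ~> created
;; 6. mathcell show() ~> -70
;; 7. mathcell load(x=-47/9) ~> -47/9
;; 8. vault erase(p=/trisnesm/teju) ~> ok
;; 9. mathcell times(x=87) ~> -1363/3
;; 10. mathcell lessen(x=17) ~> -1414/3
;; 11. mathcell show() ~> -1414/3
;; 12. vault quote(p=/listage) ~> stebe
;; 13. mathcell lessen(x=-33) ~> -1315/3
;; 14. mathcell over(x=-7/10) ~> 13150/21
;; 15. mathcell accrue(x=-17/2) ~> 25943/42
;; 16. mathcell accrue(x=-67) ~> 23129/42
;; 17. vault dig(p=/trisnesm/sleci) ~> ok


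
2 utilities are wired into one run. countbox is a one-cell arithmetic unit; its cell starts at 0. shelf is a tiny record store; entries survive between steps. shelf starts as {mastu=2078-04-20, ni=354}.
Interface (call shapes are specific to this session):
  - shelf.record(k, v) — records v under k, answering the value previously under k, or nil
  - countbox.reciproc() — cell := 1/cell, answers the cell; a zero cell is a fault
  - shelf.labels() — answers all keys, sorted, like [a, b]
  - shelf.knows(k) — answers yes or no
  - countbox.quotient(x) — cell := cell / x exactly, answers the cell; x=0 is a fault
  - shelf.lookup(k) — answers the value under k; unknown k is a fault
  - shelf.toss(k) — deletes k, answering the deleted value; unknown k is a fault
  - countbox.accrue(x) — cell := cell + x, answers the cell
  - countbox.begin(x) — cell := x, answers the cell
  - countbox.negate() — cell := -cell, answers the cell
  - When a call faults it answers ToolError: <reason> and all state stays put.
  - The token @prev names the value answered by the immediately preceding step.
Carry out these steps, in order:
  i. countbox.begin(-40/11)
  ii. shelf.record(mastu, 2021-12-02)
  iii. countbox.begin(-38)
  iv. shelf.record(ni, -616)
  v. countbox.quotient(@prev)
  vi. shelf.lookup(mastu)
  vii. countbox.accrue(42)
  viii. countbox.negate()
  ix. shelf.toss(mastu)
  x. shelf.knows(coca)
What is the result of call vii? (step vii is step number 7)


Answer: 7415/177

Derivation:
CALL countbox.begin[x='-40/11']
RET  -40/11
CALL shelf.record[k='mastu'; v='2021-12-02']
RET  2078-04-20
CALL countbox.begin[x='-38']
RET  -38
CALL shelf.record[k='ni'; v='-616']
RET  354
CALL countbox.quotient[x='@prev']
RET  -19/177
CALL shelf.lookup[k='mastu']
RET  2021-12-02
CALL countbox.accrue[x='42']
RET  7415/177
CALL countbox.negate[]
RET  -7415/177
CALL shelf.toss[k='mastu']
RET  2021-12-02
CALL shelf.knows[k='coca']
RET  no


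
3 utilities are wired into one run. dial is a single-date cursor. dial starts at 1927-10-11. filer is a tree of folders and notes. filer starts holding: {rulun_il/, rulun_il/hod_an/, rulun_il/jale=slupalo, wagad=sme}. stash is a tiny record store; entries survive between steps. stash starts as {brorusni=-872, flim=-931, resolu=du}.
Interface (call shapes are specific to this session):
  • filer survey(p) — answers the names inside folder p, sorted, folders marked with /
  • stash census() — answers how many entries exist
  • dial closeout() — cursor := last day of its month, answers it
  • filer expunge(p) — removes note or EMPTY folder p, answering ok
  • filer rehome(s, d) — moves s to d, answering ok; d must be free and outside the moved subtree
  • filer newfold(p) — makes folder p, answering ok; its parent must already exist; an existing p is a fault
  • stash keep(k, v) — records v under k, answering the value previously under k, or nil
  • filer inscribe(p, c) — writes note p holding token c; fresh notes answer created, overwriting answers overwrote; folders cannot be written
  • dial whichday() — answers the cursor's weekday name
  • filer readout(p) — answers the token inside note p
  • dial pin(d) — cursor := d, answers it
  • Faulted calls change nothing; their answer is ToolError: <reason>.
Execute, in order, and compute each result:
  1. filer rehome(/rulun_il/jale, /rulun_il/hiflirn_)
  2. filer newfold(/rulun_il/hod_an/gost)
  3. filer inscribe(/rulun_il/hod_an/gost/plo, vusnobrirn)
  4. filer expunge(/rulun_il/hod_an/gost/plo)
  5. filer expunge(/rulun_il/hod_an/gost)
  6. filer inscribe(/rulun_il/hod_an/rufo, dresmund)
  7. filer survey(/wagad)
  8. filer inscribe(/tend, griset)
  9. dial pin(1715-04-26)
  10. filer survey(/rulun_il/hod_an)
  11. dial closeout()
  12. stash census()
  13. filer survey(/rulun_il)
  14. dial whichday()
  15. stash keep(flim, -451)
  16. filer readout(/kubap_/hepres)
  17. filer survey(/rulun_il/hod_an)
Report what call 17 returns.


Answer: [rufo]

Derivation:
→ filer rehome(s: /rulun_il/jale, d: /rulun_il/hiflirn_)
← ok
→ filer newfold(p: /rulun_il/hod_an/gost)
← ok
→ filer inscribe(p: /rulun_il/hod_an/gost/plo, c: vusnobrirn)
← created
→ filer expunge(p: /rulun_il/hod_an/gost/plo)
← ok
→ filer expunge(p: /rulun_il/hod_an/gost)
← ok
→ filer inscribe(p: /rulun_il/hod_an/rufo, c: dresmund)
← created
→ filer survey(p: /wagad)
← ToolError: not a directory
→ filer inscribe(p: /tend, c: griset)
← created
→ dial pin(d: 1715-04-26)
← 1715-04-26
→ filer survey(p: /rulun_il/hod_an)
← [rufo]
→ dial closeout()
← 1715-04-30
→ stash census()
← 3
→ filer survey(p: /rulun_il)
← [hiflirn_, hod_an/]
→ dial whichday()
← Tuesday
→ stash keep(k: flim, v: -451)
← -931
→ filer readout(p: /kubap_/hepres)
← ToolError: not found
→ filer survey(p: /rulun_il/hod_an)
← [rufo]


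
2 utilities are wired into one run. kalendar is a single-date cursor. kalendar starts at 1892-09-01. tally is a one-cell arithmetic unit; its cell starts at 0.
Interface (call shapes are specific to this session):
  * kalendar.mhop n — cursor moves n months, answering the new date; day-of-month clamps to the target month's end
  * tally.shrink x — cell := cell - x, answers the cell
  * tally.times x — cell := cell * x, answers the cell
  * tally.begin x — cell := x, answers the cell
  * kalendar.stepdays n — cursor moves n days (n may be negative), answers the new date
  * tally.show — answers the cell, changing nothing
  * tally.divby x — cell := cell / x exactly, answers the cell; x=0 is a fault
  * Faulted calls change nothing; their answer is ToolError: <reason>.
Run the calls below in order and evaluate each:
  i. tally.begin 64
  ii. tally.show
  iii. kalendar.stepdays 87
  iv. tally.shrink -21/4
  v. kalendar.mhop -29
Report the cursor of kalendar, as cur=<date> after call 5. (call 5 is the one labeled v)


-- tally.begin(x=64) ~> 64
-- tally.show() ~> 64
-- kalendar.stepdays(n=87) ~> 1892-11-27
-- tally.shrink(x=-21/4) ~> 277/4
-- kalendar.mhop(n=-29) ~> 1890-06-27

Answer: cur=1890-06-27


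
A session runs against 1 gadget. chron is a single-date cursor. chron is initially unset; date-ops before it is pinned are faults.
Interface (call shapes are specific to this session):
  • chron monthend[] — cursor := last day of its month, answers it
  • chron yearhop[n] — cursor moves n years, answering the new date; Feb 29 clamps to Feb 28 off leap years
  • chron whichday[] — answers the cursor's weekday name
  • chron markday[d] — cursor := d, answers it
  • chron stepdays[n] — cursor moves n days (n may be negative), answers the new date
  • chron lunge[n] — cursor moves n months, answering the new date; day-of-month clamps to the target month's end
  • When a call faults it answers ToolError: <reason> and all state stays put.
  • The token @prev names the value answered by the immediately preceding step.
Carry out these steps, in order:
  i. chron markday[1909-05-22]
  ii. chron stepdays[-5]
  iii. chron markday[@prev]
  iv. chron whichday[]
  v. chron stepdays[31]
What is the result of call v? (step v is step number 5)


Answer: 1909-06-17

Derivation:
> chron markday d=1909-05-22
= 1909-05-22
> chron stepdays n=-5
= 1909-05-17
> chron markday d=@prev
= 1909-05-17
> chron whichday
= Monday
> chron stepdays n=31
= 1909-06-17


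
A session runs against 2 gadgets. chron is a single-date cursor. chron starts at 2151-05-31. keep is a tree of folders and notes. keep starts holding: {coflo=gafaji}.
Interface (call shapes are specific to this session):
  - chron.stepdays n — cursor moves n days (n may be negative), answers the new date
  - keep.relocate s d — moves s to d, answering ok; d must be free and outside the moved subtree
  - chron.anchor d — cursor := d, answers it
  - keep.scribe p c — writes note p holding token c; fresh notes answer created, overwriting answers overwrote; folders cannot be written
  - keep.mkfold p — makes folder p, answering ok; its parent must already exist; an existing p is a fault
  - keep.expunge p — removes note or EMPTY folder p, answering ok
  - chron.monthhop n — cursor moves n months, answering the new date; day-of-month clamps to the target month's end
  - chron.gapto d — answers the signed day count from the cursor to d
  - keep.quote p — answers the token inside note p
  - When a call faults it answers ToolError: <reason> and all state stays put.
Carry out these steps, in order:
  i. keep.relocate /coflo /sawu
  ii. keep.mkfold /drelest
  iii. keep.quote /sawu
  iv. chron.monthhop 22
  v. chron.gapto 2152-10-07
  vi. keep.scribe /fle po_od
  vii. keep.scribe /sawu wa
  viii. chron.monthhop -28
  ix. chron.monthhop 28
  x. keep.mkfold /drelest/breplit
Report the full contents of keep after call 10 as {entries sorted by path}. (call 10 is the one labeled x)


Invoking keep.relocate passing s: /coflo, d: /sawu, and see ok.
Calling keep.mkfold passing p: /drelest, → ok.
I run keep.quote passing p: /sawu, which returns gafaji.
I use chron.monthhop passing n: 22: 2153-03-31.
I run chron.gapto passing d: 2152-10-07, and get -175.
I run keep.scribe passing p: /fle, c: po_od, and observe created.
Invoking keep.scribe passing p: /sawu, c: wa, and see overwrote.
I call chron.monthhop passing n: -28, and observe 2150-11-30.
Calling chron.monthhop passing n: 28, giving 2153-03-30.
I call keep.mkfold passing p: /drelest/breplit: ok.

Answer: {drelest/, drelest/breplit/, fle=po_od, sawu=wa}


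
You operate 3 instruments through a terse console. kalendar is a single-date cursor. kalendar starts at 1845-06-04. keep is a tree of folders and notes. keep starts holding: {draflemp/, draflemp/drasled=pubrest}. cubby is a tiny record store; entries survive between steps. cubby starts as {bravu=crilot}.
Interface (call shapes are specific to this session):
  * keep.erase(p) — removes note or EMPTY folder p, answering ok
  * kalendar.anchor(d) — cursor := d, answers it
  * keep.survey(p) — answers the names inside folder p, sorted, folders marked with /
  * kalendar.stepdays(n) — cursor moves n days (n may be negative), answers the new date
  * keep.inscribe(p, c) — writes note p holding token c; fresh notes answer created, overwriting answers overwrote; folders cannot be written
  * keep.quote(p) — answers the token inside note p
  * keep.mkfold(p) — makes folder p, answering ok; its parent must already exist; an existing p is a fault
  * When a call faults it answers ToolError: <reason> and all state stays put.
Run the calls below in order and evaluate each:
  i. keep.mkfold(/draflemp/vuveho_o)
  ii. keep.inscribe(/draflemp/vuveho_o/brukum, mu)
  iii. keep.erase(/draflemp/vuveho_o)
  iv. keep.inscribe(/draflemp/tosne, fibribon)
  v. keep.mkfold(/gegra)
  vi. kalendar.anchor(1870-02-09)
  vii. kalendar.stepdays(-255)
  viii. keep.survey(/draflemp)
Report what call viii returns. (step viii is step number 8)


Answer: [drasled, tosne, vuveho_o/]

Derivation:
! mkfold(p=/draflemp/vuveho_o) ~> ok
! inscribe(p=/draflemp/vuveho_o/brukum, c=mu) ~> created
! erase(p=/draflemp/vuveho_o) ~> ToolError: not empty
! inscribe(p=/draflemp/tosne, c=fibribon) ~> created
! mkfold(p=/gegra) ~> ok
! anchor(d=1870-02-09) ~> 1870-02-09
! stepdays(n=-255) ~> 1869-05-30
! survey(p=/draflemp) ~> [drasled, tosne, vuveho_o/]


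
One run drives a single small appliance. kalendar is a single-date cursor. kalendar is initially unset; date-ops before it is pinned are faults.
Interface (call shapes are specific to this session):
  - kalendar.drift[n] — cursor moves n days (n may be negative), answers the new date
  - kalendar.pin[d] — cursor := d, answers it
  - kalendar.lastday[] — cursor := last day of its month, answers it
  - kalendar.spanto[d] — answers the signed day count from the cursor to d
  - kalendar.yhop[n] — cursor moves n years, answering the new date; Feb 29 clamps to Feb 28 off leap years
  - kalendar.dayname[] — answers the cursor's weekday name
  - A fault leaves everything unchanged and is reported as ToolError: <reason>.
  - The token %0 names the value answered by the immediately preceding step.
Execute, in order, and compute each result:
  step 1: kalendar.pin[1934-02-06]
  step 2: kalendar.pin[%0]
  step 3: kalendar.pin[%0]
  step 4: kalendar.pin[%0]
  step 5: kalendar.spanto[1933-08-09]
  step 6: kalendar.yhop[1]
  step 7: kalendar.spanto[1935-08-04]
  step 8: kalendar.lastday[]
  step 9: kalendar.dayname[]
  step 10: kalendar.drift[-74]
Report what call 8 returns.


Answer: 1935-02-28

Derivation:
I invoke kalendar.pin with d→1934-02-06, → 1934-02-06.
I call kalendar.pin with d→%0, yielding 1934-02-06.
I invoke kalendar.pin with d→%0: 1934-02-06.
I run kalendar.pin with d→%0, which returns 1934-02-06.
Invoking kalendar.spanto with d→1933-08-09, and see -181.
Now I run kalendar.yhop with n→1, and get 1935-02-06.
Then kalendar.spanto with d→1935-08-04, which returns 179.
I run kalendar.lastday(), and see 1935-02-28.
I invoke kalendar.dayname(), and see Thursday.
Calling kalendar.drift with n→-74, → 1934-12-16.


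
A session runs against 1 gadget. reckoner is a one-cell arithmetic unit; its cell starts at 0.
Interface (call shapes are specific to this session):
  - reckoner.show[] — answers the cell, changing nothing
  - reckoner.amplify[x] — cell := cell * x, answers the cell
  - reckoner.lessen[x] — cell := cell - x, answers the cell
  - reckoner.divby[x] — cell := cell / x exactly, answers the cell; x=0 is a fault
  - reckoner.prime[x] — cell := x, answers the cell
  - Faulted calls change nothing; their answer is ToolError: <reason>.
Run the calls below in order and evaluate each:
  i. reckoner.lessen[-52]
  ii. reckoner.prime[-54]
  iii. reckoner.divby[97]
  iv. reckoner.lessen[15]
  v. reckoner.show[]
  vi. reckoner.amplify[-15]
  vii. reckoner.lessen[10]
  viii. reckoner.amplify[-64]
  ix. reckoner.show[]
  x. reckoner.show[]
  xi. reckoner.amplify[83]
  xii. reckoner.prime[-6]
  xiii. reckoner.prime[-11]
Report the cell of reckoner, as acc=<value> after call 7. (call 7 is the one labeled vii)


Step: lessen[x='-52']
Result: 52
Step: prime[x='-54']
Result: -54
Step: divby[x='97']
Result: -54/97
Step: lessen[x='15']
Result: -1509/97
Step: show[]
Result: -1509/97
Step: amplify[x='-15']
Result: 22635/97
Step: lessen[x='10']
Result: 21665/97
Step: amplify[x='-64']
Result: -1386560/97
Step: show[]
Result: -1386560/97
Step: show[]
Result: -1386560/97
Step: amplify[x='83']
Result: -115084480/97
Step: prime[x='-6']
Result: -6
Step: prime[x='-11']
Result: -11

Answer: acc=21665/97


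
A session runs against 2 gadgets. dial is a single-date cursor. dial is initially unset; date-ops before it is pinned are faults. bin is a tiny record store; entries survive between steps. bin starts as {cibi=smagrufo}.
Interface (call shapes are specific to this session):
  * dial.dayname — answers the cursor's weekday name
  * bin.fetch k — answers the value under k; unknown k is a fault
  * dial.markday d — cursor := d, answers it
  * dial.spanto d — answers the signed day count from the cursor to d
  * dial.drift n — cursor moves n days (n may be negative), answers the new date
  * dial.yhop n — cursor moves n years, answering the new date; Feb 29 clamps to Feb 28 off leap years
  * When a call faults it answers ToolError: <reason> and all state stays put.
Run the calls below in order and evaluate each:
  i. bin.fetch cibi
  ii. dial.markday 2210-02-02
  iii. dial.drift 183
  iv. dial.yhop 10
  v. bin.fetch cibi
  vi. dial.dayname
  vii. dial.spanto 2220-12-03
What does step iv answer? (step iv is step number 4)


==> fetch(k→cibi)
<== smagrufo
==> markday(d→2210-02-02)
<== 2210-02-02
==> drift(n→183)
<== 2210-08-04
==> yhop(n→10)
<== 2220-08-04
==> fetch(k→cibi)
<== smagrufo
==> dayname()
<== Friday
==> spanto(d→2220-12-03)
<== 121

Answer: 2220-08-04


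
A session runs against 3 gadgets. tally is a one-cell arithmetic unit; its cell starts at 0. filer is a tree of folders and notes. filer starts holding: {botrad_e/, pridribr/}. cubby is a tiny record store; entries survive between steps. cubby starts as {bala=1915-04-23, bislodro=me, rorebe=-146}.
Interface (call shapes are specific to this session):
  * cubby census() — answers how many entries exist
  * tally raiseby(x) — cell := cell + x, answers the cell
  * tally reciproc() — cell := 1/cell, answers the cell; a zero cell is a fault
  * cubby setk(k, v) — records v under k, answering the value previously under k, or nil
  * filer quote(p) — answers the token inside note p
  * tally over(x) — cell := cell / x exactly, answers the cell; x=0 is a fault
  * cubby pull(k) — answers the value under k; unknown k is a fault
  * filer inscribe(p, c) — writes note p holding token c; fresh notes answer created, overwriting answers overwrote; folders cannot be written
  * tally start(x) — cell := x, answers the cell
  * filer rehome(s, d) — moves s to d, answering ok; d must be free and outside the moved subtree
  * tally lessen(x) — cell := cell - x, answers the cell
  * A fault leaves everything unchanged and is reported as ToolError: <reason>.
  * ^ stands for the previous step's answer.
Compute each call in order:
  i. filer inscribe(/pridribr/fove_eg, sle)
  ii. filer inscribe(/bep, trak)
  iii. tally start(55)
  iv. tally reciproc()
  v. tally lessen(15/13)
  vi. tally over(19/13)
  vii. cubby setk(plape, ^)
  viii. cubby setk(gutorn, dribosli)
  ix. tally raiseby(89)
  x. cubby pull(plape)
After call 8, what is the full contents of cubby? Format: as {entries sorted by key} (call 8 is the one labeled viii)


Answer: {bala=1915-04-23, bislodro=me, gutorn=dribosli, plape=-812/1045, rorebe=-146}

Derivation:
! filer inscribe(/pridribr/fove_eg, sle) -> created
! filer inscribe(/bep, trak) -> created
! tally start(55) -> 55
! tally reciproc() -> 1/55
! tally lessen(15/13) -> -812/715
! tally over(19/13) -> -812/1045
! cubby setk(plape, ^) -> nil
! cubby setk(gutorn, dribosli) -> nil
! tally raiseby(89) -> 92193/1045
! cubby pull(plape) -> -812/1045


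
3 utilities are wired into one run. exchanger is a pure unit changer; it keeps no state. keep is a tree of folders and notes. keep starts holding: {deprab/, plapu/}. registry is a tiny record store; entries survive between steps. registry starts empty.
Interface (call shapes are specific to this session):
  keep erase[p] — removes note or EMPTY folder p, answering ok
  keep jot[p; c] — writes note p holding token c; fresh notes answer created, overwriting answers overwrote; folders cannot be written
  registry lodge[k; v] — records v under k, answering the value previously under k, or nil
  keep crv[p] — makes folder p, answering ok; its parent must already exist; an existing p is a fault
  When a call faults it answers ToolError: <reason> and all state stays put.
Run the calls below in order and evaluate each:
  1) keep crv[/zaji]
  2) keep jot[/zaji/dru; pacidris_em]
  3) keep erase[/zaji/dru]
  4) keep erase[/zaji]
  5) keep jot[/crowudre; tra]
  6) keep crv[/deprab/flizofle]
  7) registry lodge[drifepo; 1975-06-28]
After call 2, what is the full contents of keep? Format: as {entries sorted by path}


·→ keep crv(/zaji)
·← ok
·→ keep jot(/zaji/dru, pacidris_em)
·← created
·→ keep erase(/zaji/dru)
·← ok
·→ keep erase(/zaji)
·← ok
·→ keep jot(/crowudre, tra)
·← created
·→ keep crv(/deprab/flizofle)
·← ok
·→ registry lodge(drifepo, 1975-06-28)
·← nil

Answer: {deprab/, plapu/, zaji/, zaji/dru=pacidris_em}


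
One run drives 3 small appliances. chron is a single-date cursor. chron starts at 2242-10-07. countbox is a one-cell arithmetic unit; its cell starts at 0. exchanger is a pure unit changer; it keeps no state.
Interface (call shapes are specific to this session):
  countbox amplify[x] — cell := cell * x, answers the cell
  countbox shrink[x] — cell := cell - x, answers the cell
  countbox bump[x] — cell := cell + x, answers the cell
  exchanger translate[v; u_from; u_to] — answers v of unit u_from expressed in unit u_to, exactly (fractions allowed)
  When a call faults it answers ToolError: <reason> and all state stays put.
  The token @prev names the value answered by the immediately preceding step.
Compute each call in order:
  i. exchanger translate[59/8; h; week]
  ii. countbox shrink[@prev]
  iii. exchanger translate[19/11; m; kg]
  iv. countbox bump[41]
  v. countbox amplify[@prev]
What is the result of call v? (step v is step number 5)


> exchanger translate v='59/8' u_from='h' u_to='week'
[out] 59/1344
> countbox shrink x='@prev'
[out] -59/1344
> exchanger translate v='19/11' u_from='m' u_to='kg'
[out] ToolError: incompatible units
> countbox bump x='41'
[out] 55045/1344
> countbox amplify x='@prev'
[out] 3029952025/1806336

Answer: 3029952025/1806336


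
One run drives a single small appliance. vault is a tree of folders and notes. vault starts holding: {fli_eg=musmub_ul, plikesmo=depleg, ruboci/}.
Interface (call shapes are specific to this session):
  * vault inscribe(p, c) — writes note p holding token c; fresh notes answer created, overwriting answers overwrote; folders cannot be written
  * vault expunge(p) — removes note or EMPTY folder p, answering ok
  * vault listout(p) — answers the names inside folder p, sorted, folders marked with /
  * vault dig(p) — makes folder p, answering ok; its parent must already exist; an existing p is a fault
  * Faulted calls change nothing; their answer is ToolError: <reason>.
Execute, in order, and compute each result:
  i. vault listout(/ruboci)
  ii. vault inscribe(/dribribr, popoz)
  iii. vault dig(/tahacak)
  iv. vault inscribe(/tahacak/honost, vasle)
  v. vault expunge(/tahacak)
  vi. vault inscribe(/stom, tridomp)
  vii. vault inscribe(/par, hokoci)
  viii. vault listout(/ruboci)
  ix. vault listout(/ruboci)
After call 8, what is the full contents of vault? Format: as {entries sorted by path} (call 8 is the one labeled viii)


> vault listout p: /ruboci
[out] []
> vault inscribe p: /dribribr c: popoz
[out] created
> vault dig p: /tahacak
[out] ok
> vault inscribe p: /tahacak/honost c: vasle
[out] created
> vault expunge p: /tahacak
[out] ToolError: not empty
> vault inscribe p: /stom c: tridomp
[out] created
> vault inscribe p: /par c: hokoci
[out] created
> vault listout p: /ruboci
[out] []
> vault listout p: /ruboci
[out] []

Answer: {dribribr=popoz, fli_eg=musmub_ul, par=hokoci, plikesmo=depleg, ruboci/, stom=tridomp, tahacak/, tahacak/honost=vasle}


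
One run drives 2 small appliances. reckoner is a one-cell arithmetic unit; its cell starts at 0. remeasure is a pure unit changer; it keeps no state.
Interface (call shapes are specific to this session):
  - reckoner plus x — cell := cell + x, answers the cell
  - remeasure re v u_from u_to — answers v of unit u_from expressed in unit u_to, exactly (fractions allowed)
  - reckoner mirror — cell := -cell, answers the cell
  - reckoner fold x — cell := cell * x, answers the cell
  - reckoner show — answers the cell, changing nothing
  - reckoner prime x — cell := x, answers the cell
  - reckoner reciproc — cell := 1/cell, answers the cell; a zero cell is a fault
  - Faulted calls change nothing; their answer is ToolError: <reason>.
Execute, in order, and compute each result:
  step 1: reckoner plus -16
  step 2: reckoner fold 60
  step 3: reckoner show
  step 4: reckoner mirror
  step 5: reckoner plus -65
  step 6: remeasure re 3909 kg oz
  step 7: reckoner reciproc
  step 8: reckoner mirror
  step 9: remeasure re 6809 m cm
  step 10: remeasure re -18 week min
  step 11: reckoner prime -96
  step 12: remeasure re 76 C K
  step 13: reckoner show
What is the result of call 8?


! reckoner plus(x→-16) ~> -16
! reckoner fold(x→60) ~> -960
! reckoner show() ~> -960
! reckoner mirror() ~> 960
! reckoner plus(x→-65) ~> 895
! remeasure re(v→3909, u_from→kg, u_to→oz) ~> 6254400000000/45359237
! reckoner reciproc() ~> 1/895
! reckoner mirror() ~> -1/895
! remeasure re(v→6809, u_from→m, u_to→cm) ~> 680900
! remeasure re(v→-18, u_from→week, u_to→min) ~> -181440
! reckoner prime(x→-96) ~> -96
! remeasure re(v→76, u_from→C, u_to→K) ~> 6983/20
! reckoner show() ~> -96

Answer: -1/895


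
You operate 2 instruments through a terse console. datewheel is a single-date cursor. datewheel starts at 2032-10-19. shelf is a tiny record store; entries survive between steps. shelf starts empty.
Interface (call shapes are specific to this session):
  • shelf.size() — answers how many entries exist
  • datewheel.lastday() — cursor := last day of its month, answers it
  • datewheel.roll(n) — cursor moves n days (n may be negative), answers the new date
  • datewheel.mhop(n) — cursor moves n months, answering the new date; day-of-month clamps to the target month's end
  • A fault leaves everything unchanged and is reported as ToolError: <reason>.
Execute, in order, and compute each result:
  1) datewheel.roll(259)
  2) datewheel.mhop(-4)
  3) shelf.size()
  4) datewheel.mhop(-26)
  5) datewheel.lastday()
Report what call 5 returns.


I use datewheel.roll passing 259, which returns 2033-07-05.
I invoke datewheel.mhop passing -4, and see 2033-03-05.
Invoking shelf.size(), — result: 0.
Next I call datewheel.mhop passing -26, and see 2031-01-05.
Invoking datewheel.lastday(), → 2031-01-31.

Answer: 2031-01-31


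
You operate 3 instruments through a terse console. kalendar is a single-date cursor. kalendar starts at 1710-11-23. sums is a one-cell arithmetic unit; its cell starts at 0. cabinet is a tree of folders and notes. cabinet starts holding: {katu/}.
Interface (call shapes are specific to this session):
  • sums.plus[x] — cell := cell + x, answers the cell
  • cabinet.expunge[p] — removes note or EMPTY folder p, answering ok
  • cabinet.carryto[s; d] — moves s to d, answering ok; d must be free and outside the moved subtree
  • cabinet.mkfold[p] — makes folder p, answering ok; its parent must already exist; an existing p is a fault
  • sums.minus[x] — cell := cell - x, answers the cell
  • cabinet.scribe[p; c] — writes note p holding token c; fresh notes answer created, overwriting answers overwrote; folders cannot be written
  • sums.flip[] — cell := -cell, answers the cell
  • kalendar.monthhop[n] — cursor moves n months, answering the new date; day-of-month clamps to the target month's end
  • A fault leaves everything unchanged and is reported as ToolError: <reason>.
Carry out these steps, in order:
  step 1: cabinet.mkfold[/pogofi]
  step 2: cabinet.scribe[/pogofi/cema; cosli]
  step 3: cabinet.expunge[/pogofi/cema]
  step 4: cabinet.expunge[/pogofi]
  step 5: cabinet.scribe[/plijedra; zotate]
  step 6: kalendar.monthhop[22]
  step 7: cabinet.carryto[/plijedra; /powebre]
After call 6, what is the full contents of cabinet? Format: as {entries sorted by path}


Next I call cabinet.mkfold with p: /pogofi, yielding ok.
I use cabinet.scribe with p: /pogofi/cema, c: cosli, — result: created.
Then cabinet.expunge with p: /pogofi/cema, yielding ok.
Now I run cabinet.expunge with p: /pogofi, and see ok.
Next I call cabinet.scribe with p: /plijedra, c: zotate, yielding created.
Invoking kalendar.monthhop with n: 22: 1712-09-23.
Next I call cabinet.carryto with s: /plijedra, d: /powebre, and see ok.

Answer: {katu/, plijedra=zotate}


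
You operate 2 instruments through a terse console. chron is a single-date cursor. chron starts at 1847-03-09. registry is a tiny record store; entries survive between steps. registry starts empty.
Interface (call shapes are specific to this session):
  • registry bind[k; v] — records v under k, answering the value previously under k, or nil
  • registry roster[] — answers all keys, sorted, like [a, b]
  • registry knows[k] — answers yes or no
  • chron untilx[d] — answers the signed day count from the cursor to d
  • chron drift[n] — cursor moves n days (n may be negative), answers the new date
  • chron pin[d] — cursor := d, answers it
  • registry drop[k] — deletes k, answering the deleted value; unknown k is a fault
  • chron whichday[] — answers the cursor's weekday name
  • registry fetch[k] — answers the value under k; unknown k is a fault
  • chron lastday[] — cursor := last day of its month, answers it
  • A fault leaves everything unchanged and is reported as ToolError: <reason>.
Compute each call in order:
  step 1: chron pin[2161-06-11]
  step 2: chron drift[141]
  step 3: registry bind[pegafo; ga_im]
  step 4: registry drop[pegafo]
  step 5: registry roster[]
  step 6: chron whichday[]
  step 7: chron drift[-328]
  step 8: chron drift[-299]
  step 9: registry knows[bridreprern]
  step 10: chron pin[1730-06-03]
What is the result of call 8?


Answer: 2160-02-11

Derivation:
CALL chron pin[d→2161-06-11]
RET  2161-06-11
CALL chron drift[n→141]
RET  2161-10-30
CALL registry bind[k→pegafo; v→ga_im]
RET  nil
CALL registry drop[k→pegafo]
RET  ga_im
CALL registry roster[]
RET  []
CALL chron whichday[]
RET  Friday
CALL chron drift[n→-328]
RET  2160-12-06
CALL chron drift[n→-299]
RET  2160-02-11
CALL registry knows[k→bridreprern]
RET  no
CALL chron pin[d→1730-06-03]
RET  1730-06-03


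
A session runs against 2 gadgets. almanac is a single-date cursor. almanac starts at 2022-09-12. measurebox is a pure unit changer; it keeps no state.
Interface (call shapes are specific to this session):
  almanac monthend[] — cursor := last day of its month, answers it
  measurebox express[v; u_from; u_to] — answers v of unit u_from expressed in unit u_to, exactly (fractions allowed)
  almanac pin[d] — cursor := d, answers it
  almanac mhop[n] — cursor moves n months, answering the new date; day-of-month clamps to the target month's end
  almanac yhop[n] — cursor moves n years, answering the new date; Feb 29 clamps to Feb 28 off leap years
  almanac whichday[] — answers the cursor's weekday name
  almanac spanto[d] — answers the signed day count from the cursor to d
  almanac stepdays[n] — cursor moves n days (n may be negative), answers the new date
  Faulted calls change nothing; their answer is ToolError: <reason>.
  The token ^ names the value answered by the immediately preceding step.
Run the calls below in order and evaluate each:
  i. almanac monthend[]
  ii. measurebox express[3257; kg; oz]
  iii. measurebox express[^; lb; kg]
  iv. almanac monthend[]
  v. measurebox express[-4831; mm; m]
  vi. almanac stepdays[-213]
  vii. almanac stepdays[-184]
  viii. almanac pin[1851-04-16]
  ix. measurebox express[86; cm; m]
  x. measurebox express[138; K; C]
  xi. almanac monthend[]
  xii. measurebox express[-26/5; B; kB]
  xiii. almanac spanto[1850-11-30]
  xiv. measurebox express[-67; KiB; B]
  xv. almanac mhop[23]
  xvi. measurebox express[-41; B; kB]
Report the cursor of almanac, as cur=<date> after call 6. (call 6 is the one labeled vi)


Answer: cur=2022-03-01

Derivation:
! 1. almanac monthend() -> 2022-09-30
! 2. measurebox express(v=3257, u_from=kg, u_to=oz) -> 5211200000000/45359237
! 3. measurebox express(v=^, u_from=lb, u_to=kg) -> 52112
! 4. almanac monthend() -> 2022-09-30
! 5. measurebox express(v=-4831, u_from=mm, u_to=m) -> -4831/1000
! 6. almanac stepdays(n=-213) -> 2022-03-01
! 7. almanac stepdays(n=-184) -> 2021-08-29
! 8. almanac pin(d=1851-04-16) -> 1851-04-16
! 9. measurebox express(v=86, u_from=cm, u_to=m) -> 43/50
! 10. measurebox express(v=138, u_from=K, u_to=C) -> -2703/20
! 11. almanac monthend() -> 1851-04-30
! 12. measurebox express(v=-26/5, u_from=B, u_to=kB) -> -13/2500
! 13. almanac spanto(d=1850-11-30) -> -151
! 14. measurebox express(v=-67, u_from=KiB, u_to=B) -> -68608
! 15. almanac mhop(n=23) -> 1853-03-30
! 16. measurebox express(v=-41, u_from=B, u_to=kB) -> -41/1000


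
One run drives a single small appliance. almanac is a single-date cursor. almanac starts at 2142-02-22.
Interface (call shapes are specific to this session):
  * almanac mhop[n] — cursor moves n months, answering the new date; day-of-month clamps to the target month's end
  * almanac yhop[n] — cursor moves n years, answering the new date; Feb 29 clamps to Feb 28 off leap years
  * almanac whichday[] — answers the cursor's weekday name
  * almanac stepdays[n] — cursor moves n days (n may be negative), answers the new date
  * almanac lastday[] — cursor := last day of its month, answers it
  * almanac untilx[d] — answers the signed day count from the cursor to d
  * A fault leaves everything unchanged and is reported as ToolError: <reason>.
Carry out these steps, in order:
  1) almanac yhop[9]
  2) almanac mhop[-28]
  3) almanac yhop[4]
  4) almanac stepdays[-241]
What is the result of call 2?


Answer: 2148-10-22

Derivation:
I run almanac yhop using n: 9, → 2151-02-22.
Next I call almanac mhop using n: -28, → 2148-10-22.
Next I call almanac yhop using n: 4, yielding 2152-10-22.
Invoking almanac stepdays using n: -241, yielding 2152-02-24.
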